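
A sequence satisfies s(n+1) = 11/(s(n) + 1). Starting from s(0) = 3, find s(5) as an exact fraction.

2464/873

s(1) = 11/(3 + 1) = 11/4.
s(2) = 11/(11/4 + 1) = 44/15.
s(3) = 11/(44/15 + 1) = 165/59.
s(4) = 11/(165/59 + 1) = 649/224.
s(5) = 11/(649/224 + 1) = 2464/873.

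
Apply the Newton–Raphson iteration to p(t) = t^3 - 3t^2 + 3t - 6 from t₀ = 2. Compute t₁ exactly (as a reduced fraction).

10/3

p'(t) = 3t^2 - 6t + 3.
p(2) = -4, p'(2) = 3, so t₁ = 2 - (-4)/3 = 10/3.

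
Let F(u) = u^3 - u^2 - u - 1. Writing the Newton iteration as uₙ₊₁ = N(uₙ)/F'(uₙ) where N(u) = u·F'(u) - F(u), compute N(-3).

-62

F'(u) = 3u^2 - 2u - 1.
N(u) = u·F'(u) - F(u) = u·(3u^2 - 2u - 1) - (u^3 - u^2 - u - 1) = 2u^3 - u^2 + 1.
N(-3) = -62.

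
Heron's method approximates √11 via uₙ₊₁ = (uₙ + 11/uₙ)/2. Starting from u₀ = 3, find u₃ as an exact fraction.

u₁ = (3 + 11/3)/2 = 10/3.
u₂ = (10/3 + 11/(10/3))/2 = 199/60.
u₃ = (199/60 + 11/(199/60))/2 = 79201/23880.

79201/23880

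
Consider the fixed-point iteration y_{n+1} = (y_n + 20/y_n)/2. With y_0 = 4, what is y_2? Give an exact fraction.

y_1 = (4 + 20/4)/2 = 9/2.
y_2 = (9/2 + 20/(9/2))/2 = 161/36.

161/36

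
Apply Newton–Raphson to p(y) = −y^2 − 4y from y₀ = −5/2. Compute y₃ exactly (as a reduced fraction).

p'(y) = −2y − 4.
p(−5/2) = 15/4, p'(−5/2) = 1, so y₁ = (−5/2) − (15/4)/1 = −25/4.
p(−25/4) = −225/16, p'(−25/4) = 17/2, so y₂ = (−25/4) − (−225/16)/(17/2) = −625/136.
p(−625/136) = −50625/18496, p'(−625/136) = 353/68, so y₃ = (−625/136) − (−50625/18496)/(353/68) = −390625/96016.

−390625/96016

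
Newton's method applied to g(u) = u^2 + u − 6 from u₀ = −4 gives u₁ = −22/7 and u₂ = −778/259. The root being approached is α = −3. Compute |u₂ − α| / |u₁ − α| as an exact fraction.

1/37

u₁ − α = −22/7 − (−3) = −22/7 + 3 = −1/7, so |u₁ − α| = 1/7.
u₂ − α = −778/259 − (−3) = −778/259 + 3 = −1/259, so |u₂ − α| = 1/259.
Ratio = (1/259) / (1/7) = 1/37.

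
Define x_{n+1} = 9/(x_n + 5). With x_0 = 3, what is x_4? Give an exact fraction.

2853/2026

x_1 = 9/(3 + 5) = 9/8.
x_2 = 9/(9/8 + 5) = 72/49.
x_3 = 9/(72/49 + 5) = 441/317.
x_4 = 9/(441/317 + 5) = 2853/2026.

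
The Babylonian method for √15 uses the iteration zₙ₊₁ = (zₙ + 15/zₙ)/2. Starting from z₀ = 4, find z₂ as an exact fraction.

1921/496

z₁ = (4 + 15/4)/2 = 31/8.
z₂ = (31/8 + 15/(31/8))/2 = 1921/496.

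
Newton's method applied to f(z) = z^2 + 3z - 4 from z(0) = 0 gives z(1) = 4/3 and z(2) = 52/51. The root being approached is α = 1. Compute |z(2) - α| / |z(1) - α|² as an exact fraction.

z(1) - α = 4/3 - 1 = 1/3, so |z(1) - α| = 1/3.
z(2) - α = 52/51 - 1 = 1/51, so |z(2) - α| = 1/51.
|z(1) - α|² = 1/9.
Ratio = (1/51) / (1/9) = 3/17.

3/17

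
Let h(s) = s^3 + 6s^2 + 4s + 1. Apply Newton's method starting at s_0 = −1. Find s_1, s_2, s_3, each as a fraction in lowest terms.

h'(s) = 3s^2 + 12s + 4.
h(−1) = 2, h'(−1) = −5, so s_1 = (−1) − 2/(−5) = −3/5.
h(−3/5) = 68/125, h'(−3/5) = −53/25, so s_2 = (−3/5) − (68/125)/(−53/25) = −91/265.
h(−91/265) = 5460944/18609625, h'(−91/265) = 16363/70225, so s_3 = (−91/265) − (5460944/18609625)/(16363/70225) = −6949977/4336195.

s_1 = −3/5, s_2 = −91/265, s_3 = −6949977/4336195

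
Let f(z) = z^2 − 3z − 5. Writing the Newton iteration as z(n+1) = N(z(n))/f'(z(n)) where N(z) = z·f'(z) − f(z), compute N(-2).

9

f'(z) = 2z − 3.
N(z) = z·f'(z) − f(z) = z·(2z − 3) − (z^2 − 3z − 5) = z^2 + 5.
N(-2) = 9.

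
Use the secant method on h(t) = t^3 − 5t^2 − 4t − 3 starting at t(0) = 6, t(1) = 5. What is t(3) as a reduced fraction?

h(6) = 9, h(5) = −23. t(2) = 5 − (−23)·(5 − 6)/((−23) − 9) = 183/32.
h(5) = −23, h(183/32) = −77625/32768. t(3) = (183/32) − (−77625/32768)·((183/32) − 5)/((−77625/32768) − (−23)) = 170517/29393.

170517/29393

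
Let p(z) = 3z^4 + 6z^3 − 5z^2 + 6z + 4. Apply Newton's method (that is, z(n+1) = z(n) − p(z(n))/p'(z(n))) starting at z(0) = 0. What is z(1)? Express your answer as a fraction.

p'(z) = 12z^3 + 18z^2 − 10z + 6.
p(0) = 4, p'(0) = 6, so z(1) = 0 − 4/6 = −2/3.

−2/3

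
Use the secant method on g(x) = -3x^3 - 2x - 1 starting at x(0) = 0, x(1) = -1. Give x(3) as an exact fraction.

-43/143

g(0) = -1, g(-1) = 4. x(2) = (-1) - 4·((-1) - 0)/(4 - (-1)) = -1/5.
g(-1) = 4, g(-1/5) = -72/125. x(3) = (-1/5) - (-72/125)·((-1/5) - (-1))/((-72/125) - 4) = -43/143.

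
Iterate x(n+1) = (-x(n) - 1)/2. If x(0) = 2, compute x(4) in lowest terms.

-3/16

x(1) = (-2 - 1)/2 = -3/2.
x(2) = (-(-3/2) - 1)/2 = 1/4.
x(3) = (-(1/4) - 1)/2 = -5/8.
x(4) = (-(-5/8) - 1)/2 = -3/16.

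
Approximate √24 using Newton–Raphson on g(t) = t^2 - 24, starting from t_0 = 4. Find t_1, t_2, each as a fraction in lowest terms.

g'(t) = 2t.
g(4) = -8, g'(4) = 8, so t_1 = 4 - (-8)/8 = 5.
g(5) = 1, g'(5) = 10, so t_2 = 5 - 1/10 = 49/10.

t_1 = 5, t_2 = 49/10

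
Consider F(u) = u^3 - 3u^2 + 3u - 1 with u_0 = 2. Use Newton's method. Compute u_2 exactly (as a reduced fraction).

13/9

F'(u) = 3u^2 - 6u + 3.
F(2) = 1, F'(2) = 3, so u_1 = 2 - 1/3 = 5/3.
F(5/3) = 8/27, F'(5/3) = 4/3, so u_2 = (5/3) - (8/27)/(4/3) = 13/9.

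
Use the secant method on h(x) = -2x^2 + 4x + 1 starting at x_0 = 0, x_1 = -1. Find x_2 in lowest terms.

h(0) = 1, h(-1) = -5. x_2 = (-1) - (-5)·((-1) - 0)/((-5) - 1) = -1/6.

-1/6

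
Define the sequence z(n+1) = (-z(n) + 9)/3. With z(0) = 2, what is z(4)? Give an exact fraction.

z(1) = (-2 + 9)/3 = 7/3.
z(2) = (-(7/3) + 9)/3 = 20/9.
z(3) = (-(20/9) + 9)/3 = 61/27.
z(4) = (-(61/27) + 9)/3 = 182/81.

182/81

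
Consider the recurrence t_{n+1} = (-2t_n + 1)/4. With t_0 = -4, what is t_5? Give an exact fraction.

t_1 = (-2·(-4) + 1)/4 = 9/4.
t_2 = (-2·(9/4) + 1)/4 = -7/8.
t_3 = (-2·(-7/8) + 1)/4 = 11/16.
t_4 = (-2·(11/16) + 1)/4 = -3/32.
t_5 = (-2·(-3/32) + 1)/4 = 19/64.

19/64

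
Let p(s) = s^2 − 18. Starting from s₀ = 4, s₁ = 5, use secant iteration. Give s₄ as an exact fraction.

13411/3161

p(4) = −2, p(5) = 7. s₂ = 5 − 7·(5 − 4)/(7 − (−2)) = 38/9.
p(5) = 7, p(38/9) = −14/81. s₃ = (38/9) − (−14/81)·((38/9) − 5)/((−14/81) − 7) = 352/83.
p(38/9) = −14/81, p(352/83) = −98/6889. s₄ = (352/83) − (−98/6889)·((352/83) − (38/9))/((−98/6889) − (−14/81)) = 13411/3161.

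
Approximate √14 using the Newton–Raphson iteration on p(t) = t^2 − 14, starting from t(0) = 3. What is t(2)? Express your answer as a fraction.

1033/276

p'(t) = 2t.
p(3) = −5, p'(3) = 6, so t(1) = 3 − (−5)/6 = 23/6.
p(23/6) = 25/36, p'(23/6) = 23/3, so t(2) = (23/6) − (25/36)/(23/3) = 1033/276.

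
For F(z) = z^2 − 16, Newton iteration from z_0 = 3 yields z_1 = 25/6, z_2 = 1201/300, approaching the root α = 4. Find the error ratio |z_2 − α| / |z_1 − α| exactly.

1/50

z_1 − α = 25/6 − 4 = 1/6, so |z_1 − α| = 1/6.
z_2 − α = 1201/300 − 4 = 1/300, so |z_2 − α| = 1/300.
Ratio = (1/300) / (1/6) = 1/50.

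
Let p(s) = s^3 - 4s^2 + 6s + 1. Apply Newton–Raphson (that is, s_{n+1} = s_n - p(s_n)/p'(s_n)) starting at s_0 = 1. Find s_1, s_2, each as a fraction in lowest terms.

p'(s) = 3s^2 - 8s + 6.
p(1) = 4, p'(1) = 1, so s_1 = 1 - 4/1 = -3.
p(-3) = -80, p'(-3) = 57, so s_2 = (-3) - (-80)/57 = -91/57.

s_1 = -3, s_2 = -91/57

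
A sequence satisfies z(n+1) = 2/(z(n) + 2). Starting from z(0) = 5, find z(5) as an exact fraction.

z(1) = 2/(5 + 2) = 2/7.
z(2) = 2/(2/7 + 2) = 7/8.
z(3) = 2/(7/8 + 2) = 16/23.
z(4) = 2/(16/23 + 2) = 23/31.
z(5) = 2/(23/31 + 2) = 62/85.

62/85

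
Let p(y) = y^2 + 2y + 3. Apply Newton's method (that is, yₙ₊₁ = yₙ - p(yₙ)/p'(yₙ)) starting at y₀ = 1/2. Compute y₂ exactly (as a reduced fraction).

-311/24

p'(y) = 2y + 2.
p(1/2) = 17/4, p'(1/2) = 3, so y₁ = (1/2) - (17/4)/3 = -11/12.
p(-11/12) = 289/144, p'(-11/12) = 1/6, so y₂ = (-11/12) - (289/144)/(1/6) = -311/24.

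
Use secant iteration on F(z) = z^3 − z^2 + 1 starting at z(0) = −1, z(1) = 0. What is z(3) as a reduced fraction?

F(−1) = −1, F(0) = 1. z(2) = 0 − 1·(0 − (−1))/(1 − (−1)) = −1/2.
F(0) = 1, F(−1/2) = 5/8. z(3) = (−1/2) − (5/8)·((−1/2) − 0)/((5/8) − 1) = −4/3.

−4/3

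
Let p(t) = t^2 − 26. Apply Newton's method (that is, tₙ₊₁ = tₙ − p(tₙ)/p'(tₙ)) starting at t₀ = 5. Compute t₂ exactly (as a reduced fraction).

p'(t) = 2t.
p(5) = −1, p'(5) = 10, so t₁ = 5 − (−1)/10 = 51/10.
p(51/10) = 1/100, p'(51/10) = 51/5, so t₂ = (51/10) − (1/100)/(51/5) = 5201/1020.

5201/1020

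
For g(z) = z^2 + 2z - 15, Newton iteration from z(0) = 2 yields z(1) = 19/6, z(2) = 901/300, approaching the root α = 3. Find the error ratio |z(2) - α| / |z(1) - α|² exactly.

3/25

z(1) - α = 19/6 - 3 = 1/6, so |z(1) - α| = 1/6.
z(2) - α = 901/300 - 3 = 1/300, so |z(2) - α| = 1/300.
|z(1) - α|² = 1/36.
Ratio = (1/300) / (1/36) = 3/25.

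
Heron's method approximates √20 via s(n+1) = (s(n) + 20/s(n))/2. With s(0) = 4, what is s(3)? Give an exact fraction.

s(1) = (4 + 20/4)/2 = 9/2.
s(2) = (9/2 + 20/(9/2))/2 = 161/36.
s(3) = (161/36 + 20/(161/36))/2 = 51841/11592.

51841/11592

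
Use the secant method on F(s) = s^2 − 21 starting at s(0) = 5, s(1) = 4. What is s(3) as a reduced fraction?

F(5) = 4, F(4) = −5. s(2) = 4 − (−5)·(4 − 5)/((−5) − 4) = 41/9.
F(4) = −5, F(41/9) = −20/81. s(3) = (41/9) − (−20/81)·((41/9) − 4)/((−20/81) − (−5)) = 353/77.

353/77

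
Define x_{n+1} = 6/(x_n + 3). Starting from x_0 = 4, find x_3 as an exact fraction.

54/41

x_1 = 6/(4 + 3) = 6/7.
x_2 = 6/(6/7 + 3) = 14/9.
x_3 = 6/(14/9 + 3) = 54/41.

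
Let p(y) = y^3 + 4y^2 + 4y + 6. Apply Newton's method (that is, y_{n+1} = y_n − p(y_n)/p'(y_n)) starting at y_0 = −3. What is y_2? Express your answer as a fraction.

−6789/2030

p'(y) = 3y^2 + 8y + 4.
p(−3) = 3, p'(−3) = 7, so y_1 = (−3) − 3/7 = −24/7.
p(−24/7) = −342/343, p'(−24/7) = 580/49, so y_2 = (−24/7) − (−342/343)/(580/49) = −6789/2030.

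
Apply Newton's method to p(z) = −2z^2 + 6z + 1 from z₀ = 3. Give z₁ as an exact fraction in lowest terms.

p'(z) = −4z + 6.
p(3) = 1, p'(3) = −6, so z₁ = 3 − 1/(−6) = 19/6.

19/6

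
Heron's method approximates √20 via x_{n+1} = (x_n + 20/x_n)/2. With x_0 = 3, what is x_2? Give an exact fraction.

x_1 = (3 + 20/3)/2 = 29/6.
x_2 = (29/6 + 20/(29/6))/2 = 1561/348.

1561/348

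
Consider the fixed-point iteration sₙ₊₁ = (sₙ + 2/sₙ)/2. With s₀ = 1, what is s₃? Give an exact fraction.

577/408

s₁ = (1 + 2/1)/2 = 3/2.
s₂ = (3/2 + 2/(3/2))/2 = 17/12.
s₃ = (17/12 + 2/(17/12))/2 = 577/408.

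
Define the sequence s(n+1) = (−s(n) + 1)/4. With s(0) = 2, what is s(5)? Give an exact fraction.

s(1) = (−2 + 1)/4 = −1/4.
s(2) = (−(−1/4) + 1)/4 = 5/16.
s(3) = (−(5/16) + 1)/4 = 11/64.
s(4) = (−(11/64) + 1)/4 = 53/256.
s(5) = (−(53/256) + 1)/4 = 203/1024.

203/1024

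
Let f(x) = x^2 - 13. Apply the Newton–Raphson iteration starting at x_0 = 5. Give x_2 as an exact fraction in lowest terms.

343/95

f'(x) = 2x.
f(5) = 12, f'(5) = 10, so x_1 = 5 - 12/10 = 19/5.
f(19/5) = 36/25, f'(19/5) = 38/5, so x_2 = (19/5) - (36/25)/(38/5) = 343/95.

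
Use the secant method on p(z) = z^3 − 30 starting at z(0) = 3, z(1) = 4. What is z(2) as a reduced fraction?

114/37

p(3) = −3, p(4) = 34. z(2) = 4 − 34·(4 − 3)/(34 − (−3)) = 114/37.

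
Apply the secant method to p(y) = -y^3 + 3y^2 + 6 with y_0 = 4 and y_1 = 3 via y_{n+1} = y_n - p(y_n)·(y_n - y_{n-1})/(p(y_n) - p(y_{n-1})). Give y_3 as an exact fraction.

857/243

p(4) = -10, p(3) = 6. y_2 = 3 - 6·(3 - 4)/(6 - (-10)) = 27/8.
p(3) = 6, p(27/8) = 885/512. y_3 = (27/8) - (885/512)·((27/8) - 3)/((885/512) - 6) = 857/243.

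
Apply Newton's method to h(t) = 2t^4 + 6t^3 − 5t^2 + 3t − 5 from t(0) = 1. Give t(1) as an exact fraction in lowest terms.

18/19

h'(t) = 8t^3 + 18t^2 − 10t + 3.
h(1) = 1, h'(1) = 19, so t(1) = 1 − 1/19 = 18/19.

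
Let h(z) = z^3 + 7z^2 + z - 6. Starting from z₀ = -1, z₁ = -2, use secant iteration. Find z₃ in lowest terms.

h(-1) = -1, h(-2) = 12. z₂ = (-2) - 12·((-2) - (-1))/(12 - (-1)) = -14/13.
h(-2) = 12, h(-14/13) = -456/2197. z₃ = (-14/13) - (-456/2197)·((-14/13) - (-2))/((-456/2197) - 12) = -814/745.

-814/745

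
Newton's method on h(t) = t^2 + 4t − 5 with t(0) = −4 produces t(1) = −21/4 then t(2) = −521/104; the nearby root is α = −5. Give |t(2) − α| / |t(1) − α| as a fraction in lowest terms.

1/26

t(1) − α = −21/4 − (−5) = −21/4 + 5 = −1/4, so |t(1) − α| = 1/4.
t(2) − α = −521/104 − (−5) = −521/104 + 5 = −1/104, so |t(2) − α| = 1/104.
Ratio = (1/104) / (1/4) = 1/26.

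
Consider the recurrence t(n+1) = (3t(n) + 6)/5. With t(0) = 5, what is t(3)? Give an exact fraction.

429/125

t(1) = (3·5 + 6)/5 = 21/5.
t(2) = (3·(21/5) + 6)/5 = 93/25.
t(3) = (3·(93/25) + 6)/5 = 429/125.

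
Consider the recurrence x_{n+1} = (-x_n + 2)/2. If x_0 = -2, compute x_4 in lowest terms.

x_1 = (-(-2) + 2)/2 = 2.
x_2 = (-2 + 2)/2 = 0.
x_3 = (-0 + 2)/2 = 1.
x_4 = (-1 + 2)/2 = 1/2.

1/2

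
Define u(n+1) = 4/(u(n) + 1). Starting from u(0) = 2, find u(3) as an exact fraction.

u(1) = 4/(2 + 1) = 4/3.
u(2) = 4/(4/3 + 1) = 12/7.
u(3) = 4/(12/7 + 1) = 28/19.

28/19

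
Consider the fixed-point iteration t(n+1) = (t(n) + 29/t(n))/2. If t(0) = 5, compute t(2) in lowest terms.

t(1) = (5 + 29/5)/2 = 27/5.
t(2) = (27/5 + 29/(27/5))/2 = 727/135.

727/135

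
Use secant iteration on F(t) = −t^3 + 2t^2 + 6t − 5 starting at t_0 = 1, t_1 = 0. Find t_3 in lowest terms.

F(1) = 2, F(0) = −5. t_2 = 0 − (−5)·(0 − 1)/((−5) − 2) = 5/7.
F(0) = −5, F(5/7) = −20/343. t_3 = (5/7) − (−20/343)·((5/7) − 0)/((−20/343) − (−5)) = 245/339.

245/339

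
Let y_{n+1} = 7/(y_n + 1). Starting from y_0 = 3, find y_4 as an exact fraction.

y_1 = 7/(3 + 1) = 7/4.
y_2 = 7/(7/4 + 1) = 28/11.
y_3 = 7/(28/11 + 1) = 77/39.
y_4 = 7/(77/39 + 1) = 273/116.

273/116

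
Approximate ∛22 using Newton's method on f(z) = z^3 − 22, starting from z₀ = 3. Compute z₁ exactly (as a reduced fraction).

f'(z) = 3z^2.
f(3) = 5, f'(3) = 27, so z₁ = 3 − 5/27 = 76/27.

76/27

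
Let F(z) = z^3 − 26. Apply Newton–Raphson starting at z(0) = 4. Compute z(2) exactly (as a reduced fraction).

F'(z) = 3z^2.
F(4) = 38, F'(4) = 48, so z(1) = 4 − 38/48 = 77/24.
F(77/24) = 97109/13824, F'(77/24) = 5929/192, so z(2) = (77/24) − (97109/13824)/(5929/192) = 636245/213444.

636245/213444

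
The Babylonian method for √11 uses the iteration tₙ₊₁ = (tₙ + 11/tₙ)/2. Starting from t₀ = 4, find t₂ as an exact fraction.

1433/432

t₁ = (4 + 11/4)/2 = 27/8.
t₂ = (27/8 + 11/(27/8))/2 = 1433/432.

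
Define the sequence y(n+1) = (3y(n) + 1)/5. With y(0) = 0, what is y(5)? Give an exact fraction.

y(1) = (3·0 + 1)/5 = 1/5.
y(2) = (3·(1/5) + 1)/5 = 8/25.
y(3) = (3·(8/25) + 1)/5 = 49/125.
y(4) = (3·(49/125) + 1)/5 = 272/625.
y(5) = (3·(272/625) + 1)/5 = 1441/3125.

1441/3125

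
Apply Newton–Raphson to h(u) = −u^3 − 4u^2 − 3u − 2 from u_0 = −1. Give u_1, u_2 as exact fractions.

u_1 = 0, u_2 = −2/3

h'(u) = −3u^2 − 8u − 3.
h(−1) = −2, h'(−1) = 2, so u_1 = (−1) − (−2)/2 = 0.
h(0) = −2, h'(0) = −3, so u_2 = 0 − (−2)/(−3) = −2/3.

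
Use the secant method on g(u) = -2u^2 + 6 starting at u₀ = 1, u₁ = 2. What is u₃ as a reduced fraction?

g(1) = 4, g(2) = -2. u₂ = 2 - (-2)·(2 - 1)/((-2) - 4) = 5/3.
g(2) = -2, g(5/3) = 4/9. u₃ = (5/3) - (4/9)·((5/3) - 2)/((4/9) - (-2)) = 19/11.

19/11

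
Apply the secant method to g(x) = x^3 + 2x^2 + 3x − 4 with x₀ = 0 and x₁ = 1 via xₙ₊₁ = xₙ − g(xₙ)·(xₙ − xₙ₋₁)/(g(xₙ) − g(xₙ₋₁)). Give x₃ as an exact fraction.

g(0) = −4, g(1) = 2. x₂ = 1 − 2·(1 − 0)/(2 − (−4)) = 2/3.
g(1) = 2, g(2/3) = −22/27. x₃ = (2/3) − (−22/27)·((2/3) − 1)/((−22/27) − 2) = 29/38.

29/38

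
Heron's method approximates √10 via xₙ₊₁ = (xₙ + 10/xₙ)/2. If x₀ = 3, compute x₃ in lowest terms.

1039681/328776

x₁ = (3 + 10/3)/2 = 19/6.
x₂ = (19/6 + 10/(19/6))/2 = 721/228.
x₃ = (721/228 + 10/(721/228))/2 = 1039681/328776.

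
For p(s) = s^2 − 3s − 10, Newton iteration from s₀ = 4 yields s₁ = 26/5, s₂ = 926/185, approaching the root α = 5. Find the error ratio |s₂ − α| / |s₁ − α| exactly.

1/37

s₁ − α = 26/5 − 5 = 1/5, so |s₁ − α| = 1/5.
s₂ − α = 926/185 − 5 = 1/185, so |s₂ − α| = 1/185.
Ratio = (1/185) / (1/5) = 1/37.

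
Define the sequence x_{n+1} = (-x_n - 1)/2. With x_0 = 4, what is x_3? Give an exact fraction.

-7/8

x_1 = (-4 - 1)/2 = -5/2.
x_2 = (-(-5/2) - 1)/2 = 3/4.
x_3 = (-(3/4) - 1)/2 = -7/8.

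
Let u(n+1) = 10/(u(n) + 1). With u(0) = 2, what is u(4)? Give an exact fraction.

u(1) = 10/(2 + 1) = 10/3.
u(2) = 10/(10/3 + 1) = 30/13.
u(3) = 10/(30/13 + 1) = 130/43.
u(4) = 10/(130/43 + 1) = 430/173.

430/173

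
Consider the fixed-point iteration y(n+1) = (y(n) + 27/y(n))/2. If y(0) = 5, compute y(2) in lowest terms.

1351/260

y(1) = (5 + 27/5)/2 = 26/5.
y(2) = (26/5 + 27/(26/5))/2 = 1351/260.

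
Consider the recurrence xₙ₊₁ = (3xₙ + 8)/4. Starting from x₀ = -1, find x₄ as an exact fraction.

1319/256

x₁ = (3·(-1) + 8)/4 = 5/4.
x₂ = (3·(5/4) + 8)/4 = 47/16.
x₃ = (3·(47/16) + 8)/4 = 269/64.
x₄ = (3·(269/64) + 8)/4 = 1319/256.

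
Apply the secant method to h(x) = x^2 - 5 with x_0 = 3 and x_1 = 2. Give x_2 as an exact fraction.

h(3) = 4, h(2) = -1. x_2 = 2 - (-1)·(2 - 3)/((-1) - 4) = 11/5.

11/5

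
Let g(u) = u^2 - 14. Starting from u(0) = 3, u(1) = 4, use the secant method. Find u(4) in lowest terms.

5272/1409

g(3) = -5, g(4) = 2. u(2) = 4 - 2·(4 - 3)/(2 - (-5)) = 26/7.
g(4) = 2, g(26/7) = -10/49. u(3) = (26/7) - (-10/49)·((26/7) - 4)/((-10/49) - 2) = 101/27.
g(26/7) = -10/49, g(101/27) = -5/729. u(4) = (101/27) - (-5/729)·((101/27) - (26/7))/((-5/729) - (-10/49)) = 5272/1409.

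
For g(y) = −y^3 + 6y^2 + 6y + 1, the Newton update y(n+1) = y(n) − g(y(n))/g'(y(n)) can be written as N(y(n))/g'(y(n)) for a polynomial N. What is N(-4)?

g'(y) = −3y^2 + 12y + 6.
N(y) = y·g'(y) − g(y) = y·(−3y^2 + 12y + 6) − (−y^3 + 6y^2 + 6y + 1) = −2y^3 + 6y^2 − 1.
N(-4) = 223.

223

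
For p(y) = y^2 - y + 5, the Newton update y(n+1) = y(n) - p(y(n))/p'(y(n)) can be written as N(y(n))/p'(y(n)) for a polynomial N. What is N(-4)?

p'(y) = 2y - 1.
N(y) = y·p'(y) - p(y) = y·(2y - 1) - (y^2 - y + 5) = y^2 - 5.
N(-4) = 11.

11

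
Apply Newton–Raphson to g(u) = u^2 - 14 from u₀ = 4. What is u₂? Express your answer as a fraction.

g'(u) = 2u.
g(4) = 2, g'(4) = 8, so u₁ = 4 - 2/8 = 15/4.
g(15/4) = 1/16, g'(15/4) = 15/2, so u₂ = (15/4) - (1/16)/(15/2) = 449/120.

449/120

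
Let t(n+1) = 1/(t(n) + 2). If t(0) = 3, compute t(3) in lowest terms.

11/27

t(1) = 1/(3 + 2) = 1/5.
t(2) = 1/(1/5 + 2) = 5/11.
t(3) = 1/(5/11 + 2) = 11/27.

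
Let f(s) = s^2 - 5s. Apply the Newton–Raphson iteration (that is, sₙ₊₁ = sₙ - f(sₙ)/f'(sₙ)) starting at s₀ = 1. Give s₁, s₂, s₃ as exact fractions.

s₁ = -1/3, s₂ = -1/51, s₃ = -1/13107

f'(s) = 2s - 5.
f(1) = -4, f'(1) = -3, so s₁ = 1 - (-4)/(-3) = -1/3.
f(-1/3) = 16/9, f'(-1/3) = -17/3, so s₂ = (-1/3) - (16/9)/(-17/3) = -1/51.
f(-1/51) = 256/2601, f'(-1/51) = -257/51, so s₃ = (-1/51) - (256/2601)/(-257/51) = -1/13107.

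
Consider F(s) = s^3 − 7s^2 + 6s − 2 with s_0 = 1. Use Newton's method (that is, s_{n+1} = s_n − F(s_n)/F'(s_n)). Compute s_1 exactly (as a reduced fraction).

3/5

F'(s) = 3s^2 − 14s + 6.
F(1) = −2, F'(1) = −5, so s_1 = 1 − (−2)/(−5) = 3/5.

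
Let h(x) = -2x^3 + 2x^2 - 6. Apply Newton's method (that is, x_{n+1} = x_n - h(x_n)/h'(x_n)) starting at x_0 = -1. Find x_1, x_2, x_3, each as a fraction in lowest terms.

x_1 = -6/5, x_2 = -47/40, x_3 = -244003/207740

h'(x) = -6x^2 + 4x.
h(-1) = -2, h'(-1) = -10, so x_1 = (-1) - (-2)/(-10) = -6/5.
h(-6/5) = 42/125, h'(-6/5) = -336/25, so x_2 = (-6/5) - (42/125)/(-336/25) = -47/40.
h(-47/40) = 183/32000, h'(-47/40) = -10387/800, so x_3 = (-47/40) - (183/32000)/(-10387/800) = -244003/207740.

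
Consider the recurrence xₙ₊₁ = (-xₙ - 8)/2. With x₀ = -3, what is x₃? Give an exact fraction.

x₁ = (-(-3) - 8)/2 = -5/2.
x₂ = (-(-5/2) - 8)/2 = -11/4.
x₃ = (-(-11/4) - 8)/2 = -21/8.

-21/8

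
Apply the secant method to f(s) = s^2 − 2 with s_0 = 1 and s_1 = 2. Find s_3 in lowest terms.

f(1) = −1, f(2) = 2. s_2 = 2 − 2·(2 − 1)/(2 − (−1)) = 4/3.
f(2) = 2, f(4/3) = −2/9. s_3 = (4/3) − (−2/9)·((4/3) − 2)/((−2/9) − 2) = 7/5.

7/5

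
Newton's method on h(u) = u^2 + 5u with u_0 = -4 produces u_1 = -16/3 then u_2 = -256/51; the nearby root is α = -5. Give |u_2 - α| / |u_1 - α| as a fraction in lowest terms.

u_1 - α = -16/3 - (-5) = -16/3 + 5 = -1/3, so |u_1 - α| = 1/3.
u_2 - α = -256/51 - (-5) = -256/51 + 5 = -1/51, so |u_2 - α| = 1/51.
Ratio = (1/51) / (1/3) = 1/17.

1/17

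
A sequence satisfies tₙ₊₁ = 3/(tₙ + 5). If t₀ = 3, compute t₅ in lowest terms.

3972/7337

t₁ = 3/(3 + 5) = 3/8.
t₂ = 3/(3/8 + 5) = 24/43.
t₃ = 3/(24/43 + 5) = 129/239.
t₄ = 3/(129/239 + 5) = 717/1324.
t₅ = 3/(717/1324 + 5) = 3972/7337.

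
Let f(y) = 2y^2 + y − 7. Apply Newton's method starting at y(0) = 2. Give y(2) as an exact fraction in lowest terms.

f'(y) = 4y + 1.
f(2) = 3, f'(2) = 9, so y(1) = 2 − 3/9 = 5/3.
f(5/3) = 2/9, f'(5/3) = 23/3, so y(2) = (5/3) − (2/9)/(23/3) = 113/69.

113/69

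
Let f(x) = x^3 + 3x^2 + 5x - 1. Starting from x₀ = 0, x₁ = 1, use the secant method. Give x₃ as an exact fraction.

f(0) = -1, f(1) = 8. x₂ = 1 - 8·(1 - 0)/(8 - (-1)) = 1/9.
f(1) = 8, f(1/9) = -296/729. x₃ = (1/9) - (-296/729)·((1/9) - 1)/((-296/729) - 8) = 59/383.

59/383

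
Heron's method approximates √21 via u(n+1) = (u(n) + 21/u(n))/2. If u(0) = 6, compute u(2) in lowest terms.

u(1) = (6 + 21/6)/2 = 19/4.
u(2) = (19/4 + 21/(19/4))/2 = 697/152.

697/152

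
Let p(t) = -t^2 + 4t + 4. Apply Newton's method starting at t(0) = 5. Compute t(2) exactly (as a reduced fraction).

985/204

p'(t) = -2t + 4.
p(5) = -1, p'(5) = -6, so t(1) = 5 - (-1)/(-6) = 29/6.
p(29/6) = -1/36, p'(29/6) = -17/3, so t(2) = (29/6) - (-1/36)/(-17/3) = 985/204.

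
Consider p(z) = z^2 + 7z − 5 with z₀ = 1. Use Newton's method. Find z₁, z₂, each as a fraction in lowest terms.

z₁ = 2/3, z₂ = 49/75

p'(z) = 2z + 7.
p(1) = 3, p'(1) = 9, so z₁ = 1 − 3/9 = 2/3.
p(2/3) = 1/9, p'(2/3) = 25/3, so z₂ = (2/3) − (1/9)/(25/3) = 49/75.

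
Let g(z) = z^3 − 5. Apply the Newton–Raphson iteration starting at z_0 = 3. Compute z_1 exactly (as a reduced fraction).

g'(z) = 3z^2.
g(3) = 22, g'(3) = 27, so z_1 = 3 − 22/27 = 59/27.

59/27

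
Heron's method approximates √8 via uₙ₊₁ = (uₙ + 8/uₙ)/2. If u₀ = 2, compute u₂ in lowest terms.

u₁ = (2 + 8/2)/2 = 3.
u₂ = (3 + 8/3)/2 = 17/6.

17/6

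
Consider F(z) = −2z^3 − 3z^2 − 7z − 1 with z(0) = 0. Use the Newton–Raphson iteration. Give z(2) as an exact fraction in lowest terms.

−326/2149

F'(z) = −6z^2 − 6z − 7.
F(0) = −1, F'(0) = −7, so z(1) = 0 − (−1)/(−7) = −1/7.
F(−1/7) = −19/343, F'(−1/7) = −307/49, so z(2) = (−1/7) − (−19/343)/(−307/49) = −326/2149.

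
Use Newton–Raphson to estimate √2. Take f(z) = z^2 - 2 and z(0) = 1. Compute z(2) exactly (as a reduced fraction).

f'(z) = 2z.
f(1) = -1, f'(1) = 2, so z(1) = 1 - (-1)/2 = 3/2.
f(3/2) = 1/4, f'(3/2) = 3, so z(2) = (3/2) - (1/4)/3 = 17/12.

17/12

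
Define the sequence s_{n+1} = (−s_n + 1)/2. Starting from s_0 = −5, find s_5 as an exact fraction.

1/2

s_1 = (−(−5) + 1)/2 = 3.
s_2 = (−3 + 1)/2 = −1.
s_3 = (−(−1) + 1)/2 = 1.
s_4 = (−1 + 1)/2 = 0.
s_5 = (−0 + 1)/2 = 1/2.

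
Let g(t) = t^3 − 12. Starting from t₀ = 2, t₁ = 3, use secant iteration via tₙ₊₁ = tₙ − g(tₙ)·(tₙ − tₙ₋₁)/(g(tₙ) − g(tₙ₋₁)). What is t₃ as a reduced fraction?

g(2) = −4, g(3) = 15. t₂ = 3 − 15·(3 − 2)/(15 − (−4)) = 42/19.
g(3) = 15, g(42/19) = −8220/6859. t₃ = (42/19) − (−8220/6859)·((42/19) − 3)/((−8220/6859) − 15) = 5602/2469.

5602/2469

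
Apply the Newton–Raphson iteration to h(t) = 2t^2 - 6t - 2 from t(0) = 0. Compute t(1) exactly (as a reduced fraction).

h'(t) = 4t - 6.
h(0) = -2, h'(0) = -6, so t(1) = 0 - (-2)/(-6) = -1/3.

-1/3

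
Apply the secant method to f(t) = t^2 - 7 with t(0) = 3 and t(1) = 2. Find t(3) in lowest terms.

61/23

f(3) = 2, f(2) = -3. t(2) = 2 - (-3)·(2 - 3)/((-3) - 2) = 13/5.
f(2) = -3, f(13/5) = -6/25. t(3) = (13/5) - (-6/25)·((13/5) - 2)/((-6/25) - (-3)) = 61/23.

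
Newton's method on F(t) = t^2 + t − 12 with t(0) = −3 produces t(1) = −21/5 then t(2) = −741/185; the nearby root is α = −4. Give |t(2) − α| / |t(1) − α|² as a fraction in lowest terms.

5/37

t(1) − α = −21/5 − (−4) = −21/5 + 4 = −1/5, so |t(1) − α| = 1/5.
t(2) − α = −741/185 − (−4) = −741/185 + 4 = −1/185, so |t(2) − α| = 1/185.
|t(1) − α|² = 1/25.
Ratio = (1/185) / (1/25) = 5/37.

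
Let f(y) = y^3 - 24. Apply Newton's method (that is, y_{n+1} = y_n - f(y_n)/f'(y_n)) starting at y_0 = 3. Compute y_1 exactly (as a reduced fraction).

f'(y) = 3y^2.
f(3) = 3, f'(3) = 27, so y_1 = 3 - 3/27 = 26/9.

26/9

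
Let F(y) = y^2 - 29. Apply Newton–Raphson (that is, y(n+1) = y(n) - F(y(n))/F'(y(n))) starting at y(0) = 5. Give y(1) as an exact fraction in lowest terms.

F'(y) = 2y.
F(5) = -4, F'(5) = 10, so y(1) = 5 - (-4)/10 = 27/5.

27/5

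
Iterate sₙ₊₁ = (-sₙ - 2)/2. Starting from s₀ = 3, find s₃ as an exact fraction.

s₁ = (-3 - 2)/2 = -5/2.
s₂ = (-(-5/2) - 2)/2 = 1/4.
s₃ = (-(1/4) - 2)/2 = -9/8.

-9/8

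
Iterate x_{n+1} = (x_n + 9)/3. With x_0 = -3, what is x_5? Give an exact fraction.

x_1 = ((-3) + 9)/3 = 2.
x_2 = (2 + 9)/3 = 11/3.
x_3 = ((11/3) + 9)/3 = 38/9.
x_4 = ((38/9) + 9)/3 = 119/27.
x_5 = ((119/27) + 9)/3 = 362/81.

362/81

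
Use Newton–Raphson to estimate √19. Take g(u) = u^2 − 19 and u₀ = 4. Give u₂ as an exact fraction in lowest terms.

g'(u) = 2u.
g(4) = −3, g'(4) = 8, so u₁ = 4 − (−3)/8 = 35/8.
g(35/8) = 9/64, g'(35/8) = 35/4, so u₂ = (35/8) − (9/64)/(35/4) = 2441/560.

2441/560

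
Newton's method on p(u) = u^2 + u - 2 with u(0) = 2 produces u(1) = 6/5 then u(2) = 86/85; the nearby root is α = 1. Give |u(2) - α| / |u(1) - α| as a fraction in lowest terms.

1/17

u(1) - α = 6/5 - 1 = 1/5, so |u(1) - α| = 1/5.
u(2) - α = 86/85 - 1 = 1/85, so |u(2) - α| = 1/85.
Ratio = (1/85) / (1/5) = 1/17.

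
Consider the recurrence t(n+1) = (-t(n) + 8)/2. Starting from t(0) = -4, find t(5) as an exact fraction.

t(1) = (-(-4) + 8)/2 = 6.
t(2) = (-6 + 8)/2 = 1.
t(3) = (-1 + 8)/2 = 7/2.
t(4) = (-(7/2) + 8)/2 = 9/4.
t(5) = (-(9/4) + 8)/2 = 23/8.

23/8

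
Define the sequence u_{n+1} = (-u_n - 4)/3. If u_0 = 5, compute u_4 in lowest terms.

u_1 = (-5 - 4)/3 = -3.
u_2 = (-(-3) - 4)/3 = -1/3.
u_3 = (-(-1/3) - 4)/3 = -11/9.
u_4 = (-(-11/9) - 4)/3 = -25/27.

-25/27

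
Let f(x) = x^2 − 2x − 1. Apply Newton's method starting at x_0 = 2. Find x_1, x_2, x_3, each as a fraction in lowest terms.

f'(x) = 2x − 2.
f(2) = −1, f'(2) = 2, so x_1 = 2 − (−1)/2 = 5/2.
f(5/2) = 1/4, f'(5/2) = 3, so x_2 = (5/2) − (1/4)/3 = 29/12.
f(29/12) = 1/144, f'(29/12) = 17/6, so x_3 = (29/12) − (1/144)/(17/6) = 985/408.

x_1 = 5/2, x_2 = 29/12, x_3 = 985/408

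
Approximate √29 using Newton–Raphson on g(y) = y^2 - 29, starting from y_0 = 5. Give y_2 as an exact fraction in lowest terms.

g'(y) = 2y.
g(5) = -4, g'(5) = 10, so y_1 = 5 - (-4)/10 = 27/5.
g(27/5) = 4/25, g'(27/5) = 54/5, so y_2 = (27/5) - (4/25)/(54/5) = 727/135.

727/135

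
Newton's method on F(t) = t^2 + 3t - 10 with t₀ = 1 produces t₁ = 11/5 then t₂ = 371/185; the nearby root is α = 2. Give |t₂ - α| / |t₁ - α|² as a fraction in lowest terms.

5/37

t₁ - α = 11/5 - 2 = 1/5, so |t₁ - α| = 1/5.
t₂ - α = 371/185 - 2 = 1/185, so |t₂ - α| = 1/185.
|t₁ - α|² = 1/25.
Ratio = (1/185) / (1/25) = 5/37.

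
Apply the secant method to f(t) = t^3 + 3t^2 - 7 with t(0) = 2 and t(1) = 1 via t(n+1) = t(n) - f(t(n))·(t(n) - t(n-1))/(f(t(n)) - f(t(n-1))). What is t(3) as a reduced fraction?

f(2) = 13, f(1) = -3. t(2) = 1 - (-3)·(1 - 2)/((-3) - 13) = 19/16.
f(1) = -3, f(19/16) = -4485/4096. t(3) = (19/16) - (-4485/4096)·((19/16) - 1)/((-4485/4096) - (-3)) = 1123/867.

1123/867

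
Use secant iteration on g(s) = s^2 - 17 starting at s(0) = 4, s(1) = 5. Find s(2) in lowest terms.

g(4) = -1, g(5) = 8. s(2) = 5 - 8·(5 - 4)/(8 - (-1)) = 37/9.

37/9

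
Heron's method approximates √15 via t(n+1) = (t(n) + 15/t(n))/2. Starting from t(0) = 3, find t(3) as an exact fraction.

1921/496

t(1) = (3 + 15/3)/2 = 4.
t(2) = (4 + 15/4)/2 = 31/8.
t(3) = (31/8 + 15/(31/8))/2 = 1921/496.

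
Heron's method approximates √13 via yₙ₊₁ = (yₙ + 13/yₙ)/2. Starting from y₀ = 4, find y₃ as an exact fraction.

5597777/1552544

y₁ = (4 + 13/4)/2 = 29/8.
y₂ = (29/8 + 13/(29/8))/2 = 1673/464.
y₃ = (1673/464 + 13/(1673/464))/2 = 5597777/1552544.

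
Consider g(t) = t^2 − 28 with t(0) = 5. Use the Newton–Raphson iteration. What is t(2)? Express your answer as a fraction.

5609/1060

g'(t) = 2t.
g(5) = −3, g'(5) = 10, so t(1) = 5 − (−3)/10 = 53/10.
g(53/10) = 9/100, g'(53/10) = 53/5, so t(2) = (53/10) − (9/100)/(53/5) = 5609/1060.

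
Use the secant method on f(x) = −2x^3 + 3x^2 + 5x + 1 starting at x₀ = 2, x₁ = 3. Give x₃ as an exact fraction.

4596/1829

f(2) = 7, f(3) = −11. x₂ = 3 − (−11)·(3 − 2)/((−11) − 7) = 43/18.
f(3) = −11, f(43/18) = 4081/1458. x₃ = (43/18) − (4081/1458)·((43/18) − 3)/((4081/1458) − (−11)) = 4596/1829.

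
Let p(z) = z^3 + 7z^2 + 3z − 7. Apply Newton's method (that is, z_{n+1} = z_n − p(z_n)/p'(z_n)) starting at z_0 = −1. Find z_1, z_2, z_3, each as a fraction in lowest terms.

p'(z) = 3z^2 + 14z + 3.
p(−1) = −4, p'(−1) = −8, so z_1 = (−1) − (−4)/(−8) = −3/2.
p(−3/2) = 7/8, p'(−3/2) = −45/4, so z_2 = (−3/2) − (7/8)/(−45/4) = −64/45.
p(−64/45) = 1421/91125, p'(−64/45) = −7319/675, so z_3 = (−64/45) − (1421/91125)/(−7319/675) = −1403827/988065.

z_1 = −3/2, z_2 = −64/45, z_3 = −1403827/988065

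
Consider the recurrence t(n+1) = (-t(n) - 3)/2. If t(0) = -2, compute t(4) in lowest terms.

t(1) = (-(-2) - 3)/2 = -1/2.
t(2) = (-(-1/2) - 3)/2 = -5/4.
t(3) = (-(-5/4) - 3)/2 = -7/8.
t(4) = (-(-7/8) - 3)/2 = -17/16.

-17/16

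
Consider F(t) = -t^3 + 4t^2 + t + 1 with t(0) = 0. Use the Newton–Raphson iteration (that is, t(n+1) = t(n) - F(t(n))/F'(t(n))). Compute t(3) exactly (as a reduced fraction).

F'(t) = -3t^2 + 8t + 1.
F(0) = 1, F'(0) = 1, so t(1) = 0 - 1/1 = -1.
F(-1) = 5, F'(-1) = -10, so t(2) = (-1) - 5/(-10) = -1/2.
F(-1/2) = 13/8, F'(-1/2) = -15/4, so t(3) = (-1/2) - (13/8)/(-15/4) = -1/15.

-1/15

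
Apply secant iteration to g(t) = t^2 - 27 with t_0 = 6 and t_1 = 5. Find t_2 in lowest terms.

g(6) = 9, g(5) = -2. t_2 = 5 - (-2)·(5 - 6)/((-2) - 9) = 57/11.

57/11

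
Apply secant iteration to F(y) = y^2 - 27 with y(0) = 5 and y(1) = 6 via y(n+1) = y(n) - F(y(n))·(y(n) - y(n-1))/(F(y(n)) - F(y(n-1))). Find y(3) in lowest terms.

F(5) = -2, F(6) = 9. y(2) = 6 - 9·(6 - 5)/(9 - (-2)) = 57/11.
F(6) = 9, F(57/11) = -18/121. y(3) = (57/11) - (-18/121)·((57/11) - 6)/((-18/121) - 9) = 213/41.

213/41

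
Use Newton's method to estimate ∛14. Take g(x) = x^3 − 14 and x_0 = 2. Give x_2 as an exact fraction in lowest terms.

g'(x) = 3x^2.
g(2) = −6, g'(2) = 12, so x_1 = 2 − (−6)/12 = 5/2.
g(5/2) = 13/8, g'(5/2) = 75/4, so x_2 = (5/2) − (13/8)/(75/4) = 181/75.

181/75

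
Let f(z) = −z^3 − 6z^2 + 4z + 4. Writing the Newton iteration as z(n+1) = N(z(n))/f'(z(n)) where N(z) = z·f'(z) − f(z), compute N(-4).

f'(z) = −3z^2 − 12z + 4.
N(z) = z·f'(z) − f(z) = z·(−3z^2 − 12z + 4) − (−z^3 − 6z^2 + 4z + 4) = −2z^3 − 6z^2 − 4.
N(-4) = 28.

28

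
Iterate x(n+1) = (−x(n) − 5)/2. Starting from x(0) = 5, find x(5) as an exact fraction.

−15/8

x(1) = (−5 − 5)/2 = −5.
x(2) = (−(−5) − 5)/2 = 0.
x(3) = (−0 − 5)/2 = −5/2.
x(4) = (−(−5/2) − 5)/2 = −5/4.
x(5) = (−(−5/4) − 5)/2 = −15/8.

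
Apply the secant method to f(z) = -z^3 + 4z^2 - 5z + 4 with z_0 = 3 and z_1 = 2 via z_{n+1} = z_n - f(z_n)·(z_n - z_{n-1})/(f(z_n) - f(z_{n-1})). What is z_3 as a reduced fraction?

26/9

f(3) = -2, f(2) = 2. z_2 = 2 - 2·(2 - 3)/(2 - (-2)) = 5/2.
f(2) = 2, f(5/2) = 7/8. z_3 = (5/2) - (7/8)·((5/2) - 2)/((7/8) - 2) = 26/9.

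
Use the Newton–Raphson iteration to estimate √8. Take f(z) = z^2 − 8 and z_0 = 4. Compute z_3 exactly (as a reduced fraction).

577/204

f'(z) = 2z.
f(4) = 8, f'(4) = 8, so z_1 = 4 − 8/8 = 3.
f(3) = 1, f'(3) = 6, so z_2 = 3 − 1/6 = 17/6.
f(17/6) = 1/36, f'(17/6) = 17/3, so z_3 = (17/6) − (1/36)/(17/3) = 577/204.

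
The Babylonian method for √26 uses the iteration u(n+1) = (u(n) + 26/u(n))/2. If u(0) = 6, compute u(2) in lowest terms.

u(1) = (6 + 26/6)/2 = 31/6.
u(2) = (31/6 + 26/(31/6))/2 = 1897/372.

1897/372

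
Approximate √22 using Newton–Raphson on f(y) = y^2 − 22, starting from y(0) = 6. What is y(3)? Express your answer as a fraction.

f'(y) = 2y.
f(6) = 14, f'(6) = 12, so y(1) = 6 − 14/12 = 29/6.
f(29/6) = 49/36, f'(29/6) = 29/3, so y(2) = (29/6) − (49/36)/(29/3) = 1633/348.
f(1633/348) = 2401/121104, f'(1633/348) = 1633/174, so y(3) = (1633/348) − (2401/121104)/(1633/174) = 5330977/1136568.

5330977/1136568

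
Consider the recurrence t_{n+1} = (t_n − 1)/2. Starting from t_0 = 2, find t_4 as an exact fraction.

t_1 = (2 − 1)/2 = 1/2.
t_2 = ((1/2) − 1)/2 = −1/4.
t_3 = ((−1/4) − 1)/2 = −5/8.
t_4 = ((−5/8) − 1)/2 = −13/16.

−13/16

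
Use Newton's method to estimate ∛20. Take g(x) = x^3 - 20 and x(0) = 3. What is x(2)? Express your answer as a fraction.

g'(x) = 3x^2.
g(3) = 7, g'(3) = 27, so x(1) = 3 - 7/27 = 74/27.
g(74/27) = 11564/19683, g'(74/27) = 5476/243, so x(2) = (74/27) - (11564/19683)/(5476/243) = 301027/110889.

301027/110889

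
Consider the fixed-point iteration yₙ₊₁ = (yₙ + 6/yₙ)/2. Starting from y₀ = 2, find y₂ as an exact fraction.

49/20

y₁ = (2 + 6/2)/2 = 5/2.
y₂ = (5/2 + 6/(5/2))/2 = 49/20.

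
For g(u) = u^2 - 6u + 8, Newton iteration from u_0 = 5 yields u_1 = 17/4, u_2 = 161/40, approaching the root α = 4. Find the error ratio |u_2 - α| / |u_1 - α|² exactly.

u_1 - α = 17/4 - 4 = 1/4, so |u_1 - α| = 1/4.
u_2 - α = 161/40 - 4 = 1/40, so |u_2 - α| = 1/40.
|u_1 - α|² = 1/16.
Ratio = (1/40) / (1/16) = 2/5.

2/5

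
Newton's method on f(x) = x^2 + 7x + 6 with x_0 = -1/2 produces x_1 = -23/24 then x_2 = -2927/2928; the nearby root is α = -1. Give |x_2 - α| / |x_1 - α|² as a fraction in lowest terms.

x_1 - α = -23/24 - (-1) = -23/24 + 1 = 1/24, so |x_1 - α| = 1/24.
x_2 - α = -2927/2928 - (-1) = -2927/2928 + 1 = 1/2928, so |x_2 - α| = 1/2928.
|x_1 - α|² = 1/576.
Ratio = (1/2928) / (1/576) = 12/61.

12/61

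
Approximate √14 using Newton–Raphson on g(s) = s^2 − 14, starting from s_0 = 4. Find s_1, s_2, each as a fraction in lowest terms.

g'(s) = 2s.
g(4) = 2, g'(4) = 8, so s_1 = 4 − 2/8 = 15/4.
g(15/4) = 1/16, g'(15/4) = 15/2, so s_2 = (15/4) − (1/16)/(15/2) = 449/120.

s_1 = 15/4, s_2 = 449/120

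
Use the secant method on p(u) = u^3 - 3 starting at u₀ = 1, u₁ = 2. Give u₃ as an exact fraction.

p(1) = -2, p(2) = 5. u₂ = 2 - 5·(2 - 1)/(5 - (-2)) = 9/7.
p(2) = 5, p(9/7) = -300/343. u₃ = (9/7) - (-300/343)·((9/7) - 2)/((-300/343) - 5) = 561/403.

561/403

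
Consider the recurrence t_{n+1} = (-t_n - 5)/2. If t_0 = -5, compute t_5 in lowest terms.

t_1 = (-(-5) - 5)/2 = 0.
t_2 = (-0 - 5)/2 = -5/2.
t_3 = (-(-5/2) - 5)/2 = -5/4.
t_4 = (-(-5/4) - 5)/2 = -15/8.
t_5 = (-(-15/8) - 5)/2 = -25/16.

-25/16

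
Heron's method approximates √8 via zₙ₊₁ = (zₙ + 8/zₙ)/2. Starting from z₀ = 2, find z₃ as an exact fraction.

577/204

z₁ = (2 + 8/2)/2 = 3.
z₂ = (3 + 8/3)/2 = 17/6.
z₃ = (17/6 + 8/(17/6))/2 = 577/204.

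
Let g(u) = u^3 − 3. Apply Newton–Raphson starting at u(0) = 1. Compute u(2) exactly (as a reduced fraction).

331/225

g'(u) = 3u^2.
g(1) = −2, g'(1) = 3, so u(1) = 1 − (−2)/3 = 5/3.
g(5/3) = 44/27, g'(5/3) = 25/3, so u(2) = (5/3) − (44/27)/(25/3) = 331/225.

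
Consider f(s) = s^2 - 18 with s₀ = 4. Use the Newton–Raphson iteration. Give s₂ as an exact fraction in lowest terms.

577/136

f'(s) = 2s.
f(4) = -2, f'(4) = 8, so s₁ = 4 - (-2)/8 = 17/4.
f(17/4) = 1/16, f'(17/4) = 17/2, so s₂ = (17/4) - (1/16)/(17/2) = 577/136.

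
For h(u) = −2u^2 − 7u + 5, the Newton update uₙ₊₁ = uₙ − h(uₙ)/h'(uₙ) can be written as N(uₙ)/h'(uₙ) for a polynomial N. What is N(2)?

h'(u) = −4u − 7.
N(u) = u·h'(u) − h(u) = u·(−4u − 7) − (−2u^2 − 7u + 5) = −2u^2 − 5.
N(2) = −13.

−13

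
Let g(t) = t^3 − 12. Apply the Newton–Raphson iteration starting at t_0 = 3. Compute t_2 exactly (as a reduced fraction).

g'(t) = 3t^2.
g(3) = 15, g'(3) = 27, so t_1 = 3 − 15/27 = 22/9.
g(22/9) = 1900/729, g'(22/9) = 484/27, so t_2 = (22/9) − (1900/729)/(484/27) = 7511/3267.

7511/3267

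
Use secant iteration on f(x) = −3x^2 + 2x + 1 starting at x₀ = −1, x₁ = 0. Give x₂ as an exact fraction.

f(−1) = −4, f(0) = 1. x₂ = 0 − 1·(0 − (−1))/(1 − (−4)) = −1/5.

−1/5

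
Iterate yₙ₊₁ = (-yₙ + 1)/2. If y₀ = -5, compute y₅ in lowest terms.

1/2

y₁ = (-(-5) + 1)/2 = 3.
y₂ = (-3 + 1)/2 = -1.
y₃ = (-(-1) + 1)/2 = 1.
y₄ = (-1 + 1)/2 = 0.
y₅ = (-0 + 1)/2 = 1/2.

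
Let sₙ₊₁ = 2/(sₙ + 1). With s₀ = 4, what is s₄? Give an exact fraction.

34/31

s₁ = 2/(4 + 1) = 2/5.
s₂ = 2/(2/5 + 1) = 10/7.
s₃ = 2/(10/7 + 1) = 14/17.
s₄ = 2/(14/17 + 1) = 34/31.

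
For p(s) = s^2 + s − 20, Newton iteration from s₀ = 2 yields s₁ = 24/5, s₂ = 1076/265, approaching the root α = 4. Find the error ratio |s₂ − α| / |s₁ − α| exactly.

s₁ − α = 24/5 − 4 = 4/5, so |s₁ − α| = 4/5.
s₂ − α = 1076/265 − 4 = 16/265, so |s₂ − α| = 16/265.
Ratio = (16/265) / (4/5) = 4/53.

4/53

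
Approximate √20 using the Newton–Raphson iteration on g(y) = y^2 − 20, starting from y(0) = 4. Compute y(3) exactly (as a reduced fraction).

g'(y) = 2y.
g(4) = −4, g'(4) = 8, so y(1) = 4 − (−4)/8 = 9/2.
g(9/2) = 1/4, g'(9/2) = 9, so y(2) = (9/2) − (1/4)/9 = 161/36.
g(161/36) = 1/1296, g'(161/36) = 161/18, so y(3) = (161/36) − (1/1296)/(161/18) = 51841/11592.

51841/11592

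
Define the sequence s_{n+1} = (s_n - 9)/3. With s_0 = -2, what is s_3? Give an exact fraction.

s_1 = ((-2) - 9)/3 = -11/3.
s_2 = ((-11/3) - 9)/3 = -38/9.
s_3 = ((-38/9) - 9)/3 = -119/27.

-119/27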